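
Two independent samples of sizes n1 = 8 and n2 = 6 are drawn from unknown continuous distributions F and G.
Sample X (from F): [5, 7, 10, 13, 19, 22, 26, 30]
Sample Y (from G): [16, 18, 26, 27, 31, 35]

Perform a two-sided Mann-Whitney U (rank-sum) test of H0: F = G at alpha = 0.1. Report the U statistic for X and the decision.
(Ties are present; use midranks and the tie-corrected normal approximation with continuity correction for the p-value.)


Step 1: Combine and sort all 14 observations; assign midranks.
sorted (value, group): (5,X), (7,X), (10,X), (13,X), (16,Y), (18,Y), (19,X), (22,X), (26,X), (26,Y), (27,Y), (30,X), (31,Y), (35,Y)
ranks: 5->1, 7->2, 10->3, 13->4, 16->5, 18->6, 19->7, 22->8, 26->9.5, 26->9.5, 27->11, 30->12, 31->13, 35->14
Step 2: Rank sum for X: R1 = 1 + 2 + 3 + 4 + 7 + 8 + 9.5 + 12 = 46.5.
Step 3: U_X = R1 - n1(n1+1)/2 = 46.5 - 8*9/2 = 46.5 - 36 = 10.5.
       U_Y = n1*n2 - U_X = 48 - 10.5 = 37.5.
Step 4: Ties are present, so use the tie-corrected normal approximation (with continuity correction) for the p-value.
Step 5: p-value = 0.092930; compare to alpha = 0.1. reject H0.

U_X = 10.5, p = 0.092930, reject H0 at alpha = 0.1.


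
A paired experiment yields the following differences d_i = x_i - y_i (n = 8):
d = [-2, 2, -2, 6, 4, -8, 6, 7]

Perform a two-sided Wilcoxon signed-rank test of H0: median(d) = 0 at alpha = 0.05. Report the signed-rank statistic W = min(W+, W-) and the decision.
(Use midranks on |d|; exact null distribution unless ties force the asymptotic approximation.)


Step 1: Drop any zero differences (none here) and take |d_i|.
|d| = [2, 2, 2, 6, 4, 8, 6, 7]
Step 2: Midrank |d_i| (ties get averaged ranks).
ranks: |2|->2, |2|->2, |2|->2, |6|->5.5, |4|->4, |8|->8, |6|->5.5, |7|->7
Step 3: Attach original signs; sum ranks with positive sign and with negative sign.
W+ = 2 + 5.5 + 4 + 5.5 + 7 = 24
W- = 2 + 2 + 8 = 12
(Check: W+ + W- = 36 should equal n(n+1)/2 = 36.)
Step 4: Test statistic W = min(W+, W-) = 12.
Step 5: Ties in |d|, so use the tie-corrected normal approximation.
        E[W] = n(n+1)/4 = 8*9/4 = 18.
        Tie groups: |d|=2 (t=3), |d|=6 (t=2); sum(t^3 - t) = 30.
        Var[W] = n(n+1)(2n+1)/24 - sum(t^3-t)/48 = 1224/24 - 30/48 = 50.375.
        z = (W - E[W]) / sqrt(Var[W]) = (12 - 18) / 7.0975 = -0.8454.
        Two-sided p = 2*Phi(z) = 0.397908.
Step 6: alpha = 0.05. fail to reject H0.

W+ = 24, W- = 12, W = min = 12, p = 0.397908, fail to reject H0.


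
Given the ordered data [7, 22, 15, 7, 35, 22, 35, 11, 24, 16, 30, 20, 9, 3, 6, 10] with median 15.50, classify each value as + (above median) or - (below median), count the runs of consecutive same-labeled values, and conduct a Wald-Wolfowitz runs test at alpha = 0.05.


Step 1: Compute median = 15.50; label A = above, B = below.
Labels in order: BABBAAABAAAABBBB  (n_A = 8, n_B = 8)
Step 2: Count runs R = 7.
Step 3: Under H0 (random ordering), E[R] = 2*n_A*n_B/(n_A+n_B) + 1 = 2*8*8/16 + 1 = 9.0000.
        Var[R] = 2*n_A*n_B*(2*n_A*n_B - n_A - n_B) / ((n_A+n_B)^2 * (n_A+n_B-1)) = 14336/3840 = 3.7333.
        SD[R] = 1.9322.
Step 4: Continuity-corrected z = (R + 0.5 - E[R]) / SD[R] = (7 + 0.5 - 9.0000) / 1.9322 = -0.7763.
Step 5: Two-sided p-value via normal approximation = 2*(1 - Phi(|z|)) = 0.437558.
Step 6: alpha = 0.05. fail to reject H0.

R = 7, z = -0.7763, p = 0.437558, fail to reject H0.


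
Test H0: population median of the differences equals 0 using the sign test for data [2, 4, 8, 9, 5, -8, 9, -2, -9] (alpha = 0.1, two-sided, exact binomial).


Step 1: Discard zero differences. Original n = 9; n_eff = number of nonzero differences = 9.
Nonzero differences (with sign): +2, +4, +8, +9, +5, -8, +9, -2, -9
Step 2: Count signs: positive = 6, negative = 3.
Step 3: Under H0: P(positive) = 0.5, so the number of positives S ~ Bin(9, 0.5).
Step 4: Two-sided exact p-value = sum of Bin(9,0.5) probabilities at or below the observed probability = 0.507812.
Step 5: alpha = 0.1. fail to reject H0.

n_eff = 9, pos = 6, neg = 3, p = 0.507812, fail to reject H0.


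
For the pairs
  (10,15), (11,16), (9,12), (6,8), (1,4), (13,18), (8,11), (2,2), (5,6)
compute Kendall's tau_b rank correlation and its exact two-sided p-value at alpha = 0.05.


Step 1: Enumerate the 36 unordered pairs (i,j) with i<j and classify each by sign(x_j-x_i) * sign(y_j-y_i).
  (1,2):dx=+1,dy=+1->C; (1,3):dx=-1,dy=-3->C; (1,4):dx=-4,dy=-7->C; (1,5):dx=-9,dy=-11->C
  (1,6):dx=+3,dy=+3->C; (1,7):dx=-2,dy=-4->C; (1,8):dx=-8,dy=-13->C; (1,9):dx=-5,dy=-9->C
  (2,3):dx=-2,dy=-4->C; (2,4):dx=-5,dy=-8->C; (2,5):dx=-10,dy=-12->C; (2,6):dx=+2,dy=+2->C
  (2,7):dx=-3,dy=-5->C; (2,8):dx=-9,dy=-14->C; (2,9):dx=-6,dy=-10->C; (3,4):dx=-3,dy=-4->C
  (3,5):dx=-8,dy=-8->C; (3,6):dx=+4,dy=+6->C; (3,7):dx=-1,dy=-1->C; (3,8):dx=-7,dy=-10->C
  (3,9):dx=-4,dy=-6->C; (4,5):dx=-5,dy=-4->C; (4,6):dx=+7,dy=+10->C; (4,7):dx=+2,dy=+3->C
  (4,8):dx=-4,dy=-6->C; (4,9):dx=-1,dy=-2->C; (5,6):dx=+12,dy=+14->C; (5,7):dx=+7,dy=+7->C
  (5,8):dx=+1,dy=-2->D; (5,9):dx=+4,dy=+2->C; (6,7):dx=-5,dy=-7->C; (6,8):dx=-11,dy=-16->C
  (6,9):dx=-8,dy=-12->C; (7,8):dx=-6,dy=-9->C; (7,9):dx=-3,dy=-5->C; (8,9):dx=+3,dy=+4->C
Step 2: C = 35, D = 1, total pairs = 36.
Step 3: tau = (C - D)/(n(n-1)/2) = (35 - 1)/36 = 0.944444.
Step 4: Exact two-sided p-value (enumerate n! = 362880 permutations of y under H0): p = 0.000050.
Step 5: alpha = 0.05. reject H0.

tau_b = 0.9444 (C=35, D=1), p = 0.000050, reject H0.


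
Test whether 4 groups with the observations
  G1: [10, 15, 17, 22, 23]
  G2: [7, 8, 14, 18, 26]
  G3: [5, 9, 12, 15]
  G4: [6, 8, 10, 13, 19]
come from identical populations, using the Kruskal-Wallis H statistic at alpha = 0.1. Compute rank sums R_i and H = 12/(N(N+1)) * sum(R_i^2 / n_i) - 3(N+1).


Step 1: Combine all N = 19 observations and assign midranks.
sorted (value, group, rank): (5,G3,1), (6,G4,2), (7,G2,3), (8,G2,4.5), (8,G4,4.5), (9,G3,6), (10,G1,7.5), (10,G4,7.5), (12,G3,9), (13,G4,10), (14,G2,11), (15,G1,12.5), (15,G3,12.5), (17,G1,14), (18,G2,15), (19,G4,16), (22,G1,17), (23,G1,18), (26,G2,19)
Step 2: Sum ranks within each group.
R_1 = 69 (n_1 = 5)
R_2 = 52.5 (n_2 = 5)
R_3 = 28.5 (n_3 = 4)
R_4 = 40 (n_4 = 5)
Step 3: H = 12/(N(N+1)) * sum(R_i^2/n_i) - 3(N+1)
     = 12/(19*20) * (69^2/5 + 52.5^2/5 + 28.5^2/4 + 40^2/5) - 3*20
     = 0.031579 * 2026.51 - 60
     = 3.995132.
Step 4: Ties present; correction factor C = 1 - 18/(19^3 - 19) = 0.997368. Corrected H = 3.995132 / 0.997368 = 4.005673.
Step 5: Under H0, H ~ chi^2(3); p-value = 0.260852.
Step 6: alpha = 0.1. fail to reject H0.

H = 4.0057, df = 3, p = 0.260852, fail to reject H0.


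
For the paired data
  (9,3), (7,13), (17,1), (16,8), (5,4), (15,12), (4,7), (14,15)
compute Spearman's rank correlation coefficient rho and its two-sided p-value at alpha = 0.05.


Step 1: Rank x and y separately (midranks; no ties here).
rank(x): 9->4, 7->3, 17->8, 16->7, 5->2, 15->6, 4->1, 14->5
rank(y): 3->2, 13->7, 1->1, 8->5, 4->3, 12->6, 7->4, 15->8
Step 2: d_i = R_x(i) - R_y(i); compute d_i^2.
  (4-2)^2=4, (3-7)^2=16, (8-1)^2=49, (7-5)^2=4, (2-3)^2=1, (6-6)^2=0, (1-4)^2=9, (5-8)^2=9
sum(d^2) = 92.
Step 3: rho = 1 - 6*92 / (8*(8^2 - 1)) = 1 - 552/504 = -0.095238.
Step 4: Under H0, t = rho * sqrt((n-2)/(1-rho^2)) = -0.2343 ~ t(6).
Step 5: Two-sided p-value from the t-distribution with 6 df = 0.822505.
Step 6: alpha = 0.05. fail to reject H0.

rho = -0.0952, p = 0.822505, fail to reject H0 at alpha = 0.05.


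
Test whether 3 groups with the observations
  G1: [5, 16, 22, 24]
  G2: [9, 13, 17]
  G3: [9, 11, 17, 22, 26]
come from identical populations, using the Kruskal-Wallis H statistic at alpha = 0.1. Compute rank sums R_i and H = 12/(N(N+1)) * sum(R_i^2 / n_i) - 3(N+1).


Step 1: Combine all N = 12 observations and assign midranks.
sorted (value, group, rank): (5,G1,1), (9,G2,2.5), (9,G3,2.5), (11,G3,4), (13,G2,5), (16,G1,6), (17,G2,7.5), (17,G3,7.5), (22,G1,9.5), (22,G3,9.5), (24,G1,11), (26,G3,12)
Step 2: Sum ranks within each group.
R_1 = 27.5 (n_1 = 4)
R_2 = 15 (n_2 = 3)
R_3 = 35.5 (n_3 = 5)
Step 3: H = 12/(N(N+1)) * sum(R_i^2/n_i) - 3(N+1)
     = 12/(12*13) * (27.5^2/4 + 15^2/3 + 35.5^2/5) - 3*13
     = 0.076923 * 516.112 - 39
     = 0.700962.
Step 4: Ties present; correction factor C = 1 - 18/(12^3 - 12) = 0.989510. Corrected H = 0.700962 / 0.989510 = 0.708392.
Step 5: Under H0, H ~ chi^2(2); p-value = 0.701737.
Step 6: alpha = 0.1. fail to reject H0.

H = 0.7084, df = 2, p = 0.701737, fail to reject H0.


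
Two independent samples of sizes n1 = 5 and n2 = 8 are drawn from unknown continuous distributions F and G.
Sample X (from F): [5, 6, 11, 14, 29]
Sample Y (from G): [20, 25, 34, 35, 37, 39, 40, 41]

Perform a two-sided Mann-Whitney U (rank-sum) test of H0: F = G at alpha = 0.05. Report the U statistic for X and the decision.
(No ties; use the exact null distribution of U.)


Step 1: Combine and sort all 13 observations; assign midranks.
sorted (value, group): (5,X), (6,X), (11,X), (14,X), (20,Y), (25,Y), (29,X), (34,Y), (35,Y), (37,Y), (39,Y), (40,Y), (41,Y)
ranks: 5->1, 6->2, 11->3, 14->4, 20->5, 25->6, 29->7, 34->8, 35->9, 37->10, 39->11, 40->12, 41->13
Step 2: Rank sum for X: R1 = 1 + 2 + 3 + 4 + 7 = 17.
Step 3: U_X = R1 - n1(n1+1)/2 = 17 - 5*6/2 = 17 - 15 = 2.
       U_Y = n1*n2 - U_X = 40 - 2 = 38.
Step 4: No ties, so the exact null distribution of U (based on enumerating the C(13,5) = 1287 equally likely rank assignments) gives the two-sided p-value.
Step 5: p-value = 0.006216; compare to alpha = 0.05. reject H0.

U_X = 2, p = 0.006216, reject H0 at alpha = 0.05.


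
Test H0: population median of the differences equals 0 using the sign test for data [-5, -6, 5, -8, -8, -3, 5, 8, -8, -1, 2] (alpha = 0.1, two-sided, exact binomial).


Step 1: Discard zero differences. Original n = 11; n_eff = number of nonzero differences = 11.
Nonzero differences (with sign): -5, -6, +5, -8, -8, -3, +5, +8, -8, -1, +2
Step 2: Count signs: positive = 4, negative = 7.
Step 3: Under H0: P(positive) = 0.5, so the number of positives S ~ Bin(11, 0.5).
Step 4: Two-sided exact p-value = sum of Bin(11,0.5) probabilities at or below the observed probability = 0.548828.
Step 5: alpha = 0.1. fail to reject H0.

n_eff = 11, pos = 4, neg = 7, p = 0.548828, fail to reject H0.


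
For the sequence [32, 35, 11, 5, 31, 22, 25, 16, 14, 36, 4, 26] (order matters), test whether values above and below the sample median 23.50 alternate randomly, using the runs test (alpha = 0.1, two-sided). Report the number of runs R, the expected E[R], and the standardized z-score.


Step 1: Compute median = 23.50; label A = above, B = below.
Labels in order: AABBABABBABA  (n_A = 6, n_B = 6)
Step 2: Count runs R = 9.
Step 3: Under H0 (random ordering), E[R] = 2*n_A*n_B/(n_A+n_B) + 1 = 2*6*6/12 + 1 = 7.0000.
        Var[R] = 2*n_A*n_B*(2*n_A*n_B - n_A - n_B) / ((n_A+n_B)^2 * (n_A+n_B-1)) = 4320/1584 = 2.7273.
        SD[R] = 1.6514.
Step 4: Continuity-corrected z = (R - 0.5 - E[R]) / SD[R] = (9 - 0.5 - 7.0000) / 1.6514 = 0.9083.
Step 5: Two-sided p-value via normal approximation = 2*(1 - Phi(|z|)) = 0.363722.
Step 6: alpha = 0.1. fail to reject H0.

R = 9, z = 0.9083, p = 0.363722, fail to reject H0.


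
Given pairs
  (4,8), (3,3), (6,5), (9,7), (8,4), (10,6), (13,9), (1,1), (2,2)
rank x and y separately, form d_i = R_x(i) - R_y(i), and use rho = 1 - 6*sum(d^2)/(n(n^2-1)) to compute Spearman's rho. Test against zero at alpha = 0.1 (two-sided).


Step 1: Rank x and y separately (midranks; no ties here).
rank(x): 4->4, 3->3, 6->5, 9->7, 8->6, 10->8, 13->9, 1->1, 2->2
rank(y): 8->8, 3->3, 5->5, 7->7, 4->4, 6->6, 9->9, 1->1, 2->2
Step 2: d_i = R_x(i) - R_y(i); compute d_i^2.
  (4-8)^2=16, (3-3)^2=0, (5-5)^2=0, (7-7)^2=0, (6-4)^2=4, (8-6)^2=4, (9-9)^2=0, (1-1)^2=0, (2-2)^2=0
sum(d^2) = 24.
Step 3: rho = 1 - 6*24 / (9*(9^2 - 1)) = 1 - 144/720 = 0.800000.
Step 4: Under H0, t = rho * sqrt((n-2)/(1-rho^2)) = 3.5277 ~ t(7).
Step 5: Two-sided p-value from the t-distribution with 7 df = 0.009628.
Step 6: alpha = 0.1. reject H0.

rho = 0.8000, p = 0.009628, reject H0 at alpha = 0.1.


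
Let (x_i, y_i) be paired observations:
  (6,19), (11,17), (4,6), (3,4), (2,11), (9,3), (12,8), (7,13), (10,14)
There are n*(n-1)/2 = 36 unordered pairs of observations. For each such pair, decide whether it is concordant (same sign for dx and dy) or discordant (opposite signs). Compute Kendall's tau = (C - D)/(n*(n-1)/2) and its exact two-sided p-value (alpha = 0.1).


Step 1: Enumerate the 36 unordered pairs (i,j) with i<j and classify each by sign(x_j-x_i) * sign(y_j-y_i).
  (1,2):dx=+5,dy=-2->D; (1,3):dx=-2,dy=-13->C; (1,4):dx=-3,dy=-15->C; (1,5):dx=-4,dy=-8->C
  (1,6):dx=+3,dy=-16->D; (1,7):dx=+6,dy=-11->D; (1,8):dx=+1,dy=-6->D; (1,9):dx=+4,dy=-5->D
  (2,3):dx=-7,dy=-11->C; (2,4):dx=-8,dy=-13->C; (2,5):dx=-9,dy=-6->C; (2,6):dx=-2,dy=-14->C
  (2,7):dx=+1,dy=-9->D; (2,8):dx=-4,dy=-4->C; (2,9):dx=-1,dy=-3->C; (3,4):dx=-1,dy=-2->C
  (3,5):dx=-2,dy=+5->D; (3,6):dx=+5,dy=-3->D; (3,7):dx=+8,dy=+2->C; (3,8):dx=+3,dy=+7->C
  (3,9):dx=+6,dy=+8->C; (4,5):dx=-1,dy=+7->D; (4,6):dx=+6,dy=-1->D; (4,7):dx=+9,dy=+4->C
  (4,8):dx=+4,dy=+9->C; (4,9):dx=+7,dy=+10->C; (5,6):dx=+7,dy=-8->D; (5,7):dx=+10,dy=-3->D
  (5,8):dx=+5,dy=+2->C; (5,9):dx=+8,dy=+3->C; (6,7):dx=+3,dy=+5->C; (6,8):dx=-2,dy=+10->D
  (6,9):dx=+1,dy=+11->C; (7,8):dx=-5,dy=+5->D; (7,9):dx=-2,dy=+6->D; (8,9):dx=+3,dy=+1->C
Step 2: C = 21, D = 15, total pairs = 36.
Step 3: tau = (C - D)/(n(n-1)/2) = (21 - 15)/36 = 0.166667.
Step 4: Exact two-sided p-value (enumerate n! = 362880 permutations of y under H0): p = 0.612202.
Step 5: alpha = 0.1. fail to reject H0.

tau_b = 0.1667 (C=21, D=15), p = 0.612202, fail to reject H0.


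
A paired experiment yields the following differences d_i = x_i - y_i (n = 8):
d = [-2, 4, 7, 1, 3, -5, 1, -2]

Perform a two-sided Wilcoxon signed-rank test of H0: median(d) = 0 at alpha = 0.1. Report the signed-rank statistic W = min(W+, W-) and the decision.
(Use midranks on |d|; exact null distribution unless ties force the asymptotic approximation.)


Step 1: Drop any zero differences (none here) and take |d_i|.
|d| = [2, 4, 7, 1, 3, 5, 1, 2]
Step 2: Midrank |d_i| (ties get averaged ranks).
ranks: |2|->3.5, |4|->6, |7|->8, |1|->1.5, |3|->5, |5|->7, |1|->1.5, |2|->3.5
Step 3: Attach original signs; sum ranks with positive sign and with negative sign.
W+ = 6 + 8 + 1.5 + 5 + 1.5 = 22
W- = 3.5 + 7 + 3.5 = 14
(Check: W+ + W- = 36 should equal n(n+1)/2 = 36.)
Step 4: Test statistic W = min(W+, W-) = 14.
Step 5: Ties in |d|, so use the tie-corrected normal approximation.
        E[W] = n(n+1)/4 = 8*9/4 = 18.
        Tie groups: |d|=1 (t=2), |d|=2 (t=2); sum(t^3 - t) = 12.
        Var[W] = n(n+1)(2n+1)/24 - sum(t^3-t)/48 = 1224/24 - 12/48 = 50.75.
        z = (W - E[W]) / sqrt(Var[W]) = (14 - 18) / 7.1239 = -0.5615.
        Two-sided p = 2*Phi(z) = 0.574464.
Step 6: alpha = 0.1. fail to reject H0.

W+ = 22, W- = 14, W = min = 14, p = 0.574464, fail to reject H0.


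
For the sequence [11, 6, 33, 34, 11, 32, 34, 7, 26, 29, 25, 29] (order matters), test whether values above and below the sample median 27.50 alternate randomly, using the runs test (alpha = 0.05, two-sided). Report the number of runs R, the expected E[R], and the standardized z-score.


Step 1: Compute median = 27.50; label A = above, B = below.
Labels in order: BBAABAABBABA  (n_A = 6, n_B = 6)
Step 2: Count runs R = 8.
Step 3: Under H0 (random ordering), E[R] = 2*n_A*n_B/(n_A+n_B) + 1 = 2*6*6/12 + 1 = 7.0000.
        Var[R] = 2*n_A*n_B*(2*n_A*n_B - n_A - n_B) / ((n_A+n_B)^2 * (n_A+n_B-1)) = 4320/1584 = 2.7273.
        SD[R] = 1.6514.
Step 4: Continuity-corrected z = (R - 0.5 - E[R]) / SD[R] = (8 - 0.5 - 7.0000) / 1.6514 = 0.3028.
Step 5: Two-sided p-value via normal approximation = 2*(1 - Phi(|z|)) = 0.762069.
Step 6: alpha = 0.05. fail to reject H0.

R = 8, z = 0.3028, p = 0.762069, fail to reject H0.


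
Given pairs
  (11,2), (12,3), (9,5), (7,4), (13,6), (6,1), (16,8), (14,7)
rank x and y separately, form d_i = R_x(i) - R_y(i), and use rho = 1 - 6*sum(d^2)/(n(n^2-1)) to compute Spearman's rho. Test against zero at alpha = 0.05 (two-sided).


Step 1: Rank x and y separately (midranks; no ties here).
rank(x): 11->4, 12->5, 9->3, 7->2, 13->6, 6->1, 16->8, 14->7
rank(y): 2->2, 3->3, 5->5, 4->4, 6->6, 1->1, 8->8, 7->7
Step 2: d_i = R_x(i) - R_y(i); compute d_i^2.
  (4-2)^2=4, (5-3)^2=4, (3-5)^2=4, (2-4)^2=4, (6-6)^2=0, (1-1)^2=0, (8-8)^2=0, (7-7)^2=0
sum(d^2) = 16.
Step 3: rho = 1 - 6*16 / (8*(8^2 - 1)) = 1 - 96/504 = 0.809524.
Step 4: Under H0, t = rho * sqrt((n-2)/(1-rho^2)) = 3.3776 ~ t(6).
Step 5: Two-sided p-value from the t-distribution with 6 df = 0.014903.
Step 6: alpha = 0.05. reject H0.

rho = 0.8095, p = 0.014903, reject H0 at alpha = 0.05.


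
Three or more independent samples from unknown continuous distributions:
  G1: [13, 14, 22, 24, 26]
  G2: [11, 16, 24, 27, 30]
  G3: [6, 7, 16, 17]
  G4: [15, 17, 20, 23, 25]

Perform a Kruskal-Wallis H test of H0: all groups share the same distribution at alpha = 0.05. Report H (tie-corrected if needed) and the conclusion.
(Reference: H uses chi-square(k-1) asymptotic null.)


Step 1: Combine all N = 19 observations and assign midranks.
sorted (value, group, rank): (6,G3,1), (7,G3,2), (11,G2,3), (13,G1,4), (14,G1,5), (15,G4,6), (16,G2,7.5), (16,G3,7.5), (17,G3,9.5), (17,G4,9.5), (20,G4,11), (22,G1,12), (23,G4,13), (24,G1,14.5), (24,G2,14.5), (25,G4,16), (26,G1,17), (27,G2,18), (30,G2,19)
Step 2: Sum ranks within each group.
R_1 = 52.5 (n_1 = 5)
R_2 = 62 (n_2 = 5)
R_3 = 20 (n_3 = 4)
R_4 = 55.5 (n_4 = 5)
Step 3: H = 12/(N(N+1)) * sum(R_i^2/n_i) - 3(N+1)
     = 12/(19*20) * (52.5^2/5 + 62^2/5 + 20^2/4 + 55.5^2/5) - 3*20
     = 0.031579 * 2036.1 - 60
     = 4.297895.
Step 4: Ties present; correction factor C = 1 - 18/(19^3 - 19) = 0.997368. Corrected H = 4.297895 / 0.997368 = 4.309235.
Step 5: Under H0, H ~ chi^2(3); p-value = 0.229950.
Step 6: alpha = 0.05. fail to reject H0.

H = 4.3092, df = 3, p = 0.229950, fail to reject H0.


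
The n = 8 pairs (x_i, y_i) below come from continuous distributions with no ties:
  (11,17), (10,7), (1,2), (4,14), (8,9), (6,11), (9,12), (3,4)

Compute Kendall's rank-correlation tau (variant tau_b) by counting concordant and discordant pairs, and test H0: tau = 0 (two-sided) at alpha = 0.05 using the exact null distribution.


Step 1: Enumerate the 28 unordered pairs (i,j) with i<j and classify each by sign(x_j-x_i) * sign(y_j-y_i).
  (1,2):dx=-1,dy=-10->C; (1,3):dx=-10,dy=-15->C; (1,4):dx=-7,dy=-3->C; (1,5):dx=-3,dy=-8->C
  (1,6):dx=-5,dy=-6->C; (1,7):dx=-2,dy=-5->C; (1,8):dx=-8,dy=-13->C; (2,3):dx=-9,dy=-5->C
  (2,4):dx=-6,dy=+7->D; (2,5):dx=-2,dy=+2->D; (2,6):dx=-4,dy=+4->D; (2,7):dx=-1,dy=+5->D
  (2,8):dx=-7,dy=-3->C; (3,4):dx=+3,dy=+12->C; (3,5):dx=+7,dy=+7->C; (3,6):dx=+5,dy=+9->C
  (3,7):dx=+8,dy=+10->C; (3,8):dx=+2,dy=+2->C; (4,5):dx=+4,dy=-5->D; (4,6):dx=+2,dy=-3->D
  (4,7):dx=+5,dy=-2->D; (4,8):dx=-1,dy=-10->C; (5,6):dx=-2,dy=+2->D; (5,7):dx=+1,dy=+3->C
  (5,8):dx=-5,dy=-5->C; (6,7):dx=+3,dy=+1->C; (6,8):dx=-3,dy=-7->C; (7,8):dx=-6,dy=-8->C
Step 2: C = 20, D = 8, total pairs = 28.
Step 3: tau = (C - D)/(n(n-1)/2) = (20 - 8)/28 = 0.428571.
Step 4: Exact two-sided p-value (enumerate n! = 40320 permutations of y under H0): p = 0.178869.
Step 5: alpha = 0.05. fail to reject H0.

tau_b = 0.4286 (C=20, D=8), p = 0.178869, fail to reject H0.


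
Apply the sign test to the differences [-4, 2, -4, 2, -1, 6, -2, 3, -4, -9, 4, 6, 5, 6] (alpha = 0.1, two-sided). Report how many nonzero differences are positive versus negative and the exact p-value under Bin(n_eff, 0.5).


Step 1: Discard zero differences. Original n = 14; n_eff = number of nonzero differences = 14.
Nonzero differences (with sign): -4, +2, -4, +2, -1, +6, -2, +3, -4, -9, +4, +6, +5, +6
Step 2: Count signs: positive = 8, negative = 6.
Step 3: Under H0: P(positive) = 0.5, so the number of positives S ~ Bin(14, 0.5).
Step 4: Two-sided exact p-value = sum of Bin(14,0.5) probabilities at or below the observed probability = 0.790527.
Step 5: alpha = 0.1. fail to reject H0.

n_eff = 14, pos = 8, neg = 6, p = 0.790527, fail to reject H0.


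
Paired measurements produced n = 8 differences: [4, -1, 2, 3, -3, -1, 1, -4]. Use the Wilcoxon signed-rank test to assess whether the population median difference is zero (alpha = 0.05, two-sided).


Step 1: Drop any zero differences (none here) and take |d_i|.
|d| = [4, 1, 2, 3, 3, 1, 1, 4]
Step 2: Midrank |d_i| (ties get averaged ranks).
ranks: |4|->7.5, |1|->2, |2|->4, |3|->5.5, |3|->5.5, |1|->2, |1|->2, |4|->7.5
Step 3: Attach original signs; sum ranks with positive sign and with negative sign.
W+ = 7.5 + 4 + 5.5 + 2 = 19
W- = 2 + 5.5 + 2 + 7.5 = 17
(Check: W+ + W- = 36 should equal n(n+1)/2 = 36.)
Step 4: Test statistic W = min(W+, W-) = 17.
Step 5: Ties in |d|, so use the tie-corrected normal approximation.
        E[W] = n(n+1)/4 = 8*9/4 = 18.
        Tie groups: |d|=1 (t=3), |d|=3 (t=2), |d|=4 (t=2); sum(t^3 - t) = 36.
        Var[W] = n(n+1)(2n+1)/24 - sum(t^3-t)/48 = 1224/24 - 36/48 = 50.25.
        z = (W - E[W]) / sqrt(Var[W]) = (17 - 18) / 7.0887 = -0.1411.
        Two-sided p = 2*Phi(z) = 0.887815.
Step 6: alpha = 0.05. fail to reject H0.

W+ = 19, W- = 17, W = min = 17, p = 0.887815, fail to reject H0.


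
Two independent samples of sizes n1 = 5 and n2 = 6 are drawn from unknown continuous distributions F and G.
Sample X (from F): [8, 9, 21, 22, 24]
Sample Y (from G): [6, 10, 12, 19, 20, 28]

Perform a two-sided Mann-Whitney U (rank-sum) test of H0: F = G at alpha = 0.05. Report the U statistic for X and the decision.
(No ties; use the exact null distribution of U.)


Step 1: Combine and sort all 11 observations; assign midranks.
sorted (value, group): (6,Y), (8,X), (9,X), (10,Y), (12,Y), (19,Y), (20,Y), (21,X), (22,X), (24,X), (28,Y)
ranks: 6->1, 8->2, 9->3, 10->4, 12->5, 19->6, 20->7, 21->8, 22->9, 24->10, 28->11
Step 2: Rank sum for X: R1 = 2 + 3 + 8 + 9 + 10 = 32.
Step 3: U_X = R1 - n1(n1+1)/2 = 32 - 5*6/2 = 32 - 15 = 17.
       U_Y = n1*n2 - U_X = 30 - 17 = 13.
Step 4: No ties, so the exact null distribution of U (based on enumerating the C(11,5) = 462 equally likely rank assignments) gives the two-sided p-value.
Step 5: p-value = 0.792208; compare to alpha = 0.05. fail to reject H0.

U_X = 17, p = 0.792208, fail to reject H0 at alpha = 0.05.


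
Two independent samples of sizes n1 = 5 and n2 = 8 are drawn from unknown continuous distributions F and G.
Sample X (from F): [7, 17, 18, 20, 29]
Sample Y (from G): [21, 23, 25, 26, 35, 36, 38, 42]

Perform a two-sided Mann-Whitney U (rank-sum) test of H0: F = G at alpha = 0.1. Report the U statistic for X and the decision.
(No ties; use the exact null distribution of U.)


Step 1: Combine and sort all 13 observations; assign midranks.
sorted (value, group): (7,X), (17,X), (18,X), (20,X), (21,Y), (23,Y), (25,Y), (26,Y), (29,X), (35,Y), (36,Y), (38,Y), (42,Y)
ranks: 7->1, 17->2, 18->3, 20->4, 21->5, 23->6, 25->7, 26->8, 29->9, 35->10, 36->11, 38->12, 42->13
Step 2: Rank sum for X: R1 = 1 + 2 + 3 + 4 + 9 = 19.
Step 3: U_X = R1 - n1(n1+1)/2 = 19 - 5*6/2 = 19 - 15 = 4.
       U_Y = n1*n2 - U_X = 40 - 4 = 36.
Step 4: No ties, so the exact null distribution of U (based on enumerating the C(13,5) = 1287 equally likely rank assignments) gives the two-sided p-value.
Step 5: p-value = 0.018648; compare to alpha = 0.1. reject H0.

U_X = 4, p = 0.018648, reject H0 at alpha = 0.1.


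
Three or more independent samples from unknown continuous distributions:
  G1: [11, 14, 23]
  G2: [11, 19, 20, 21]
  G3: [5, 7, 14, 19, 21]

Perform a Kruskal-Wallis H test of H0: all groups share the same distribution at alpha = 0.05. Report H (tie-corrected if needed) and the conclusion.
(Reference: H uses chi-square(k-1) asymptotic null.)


Step 1: Combine all N = 12 observations and assign midranks.
sorted (value, group, rank): (5,G3,1), (7,G3,2), (11,G1,3.5), (11,G2,3.5), (14,G1,5.5), (14,G3,5.5), (19,G2,7.5), (19,G3,7.5), (20,G2,9), (21,G2,10.5), (21,G3,10.5), (23,G1,12)
Step 2: Sum ranks within each group.
R_1 = 21 (n_1 = 3)
R_2 = 30.5 (n_2 = 4)
R_3 = 26.5 (n_3 = 5)
Step 3: H = 12/(N(N+1)) * sum(R_i^2/n_i) - 3(N+1)
     = 12/(12*13) * (21^2/3 + 30.5^2/4 + 26.5^2/5) - 3*13
     = 0.076923 * 520.013 - 39
     = 1.000962.
Step 4: Ties present; correction factor C = 1 - 24/(12^3 - 12) = 0.986014. Corrected H = 1.000962 / 0.986014 = 1.015160.
Step 5: Under H0, H ~ chi^2(2); p-value = 0.601951.
Step 6: alpha = 0.05. fail to reject H0.

H = 1.0152, df = 2, p = 0.601951, fail to reject H0.


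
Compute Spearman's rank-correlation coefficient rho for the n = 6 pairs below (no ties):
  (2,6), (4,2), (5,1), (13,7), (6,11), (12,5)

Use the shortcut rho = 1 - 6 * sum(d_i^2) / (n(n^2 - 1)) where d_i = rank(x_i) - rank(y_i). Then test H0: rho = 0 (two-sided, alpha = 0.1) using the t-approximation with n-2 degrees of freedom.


Step 1: Rank x and y separately (midranks; no ties here).
rank(x): 2->1, 4->2, 5->3, 13->6, 6->4, 12->5
rank(y): 6->4, 2->2, 1->1, 7->5, 11->6, 5->3
Step 2: d_i = R_x(i) - R_y(i); compute d_i^2.
  (1-4)^2=9, (2-2)^2=0, (3-1)^2=4, (6-5)^2=1, (4-6)^2=4, (5-3)^2=4
sum(d^2) = 22.
Step 3: rho = 1 - 6*22 / (6*(6^2 - 1)) = 1 - 132/210 = 0.371429.
Step 4: Under H0, t = rho * sqrt((n-2)/(1-rho^2)) = 0.8001 ~ t(4).
Step 5: Two-sided p-value from the t-distribution with 4 df = 0.468478.
Step 6: alpha = 0.1. fail to reject H0.

rho = 0.3714, p = 0.468478, fail to reject H0 at alpha = 0.1.


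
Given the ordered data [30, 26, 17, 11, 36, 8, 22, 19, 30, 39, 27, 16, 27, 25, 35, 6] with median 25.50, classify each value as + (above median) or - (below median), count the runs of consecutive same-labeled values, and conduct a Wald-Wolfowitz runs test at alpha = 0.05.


Step 1: Compute median = 25.50; label A = above, B = below.
Labels in order: AABBABBBAAABABAB  (n_A = 8, n_B = 8)
Step 2: Count runs R = 10.
Step 3: Under H0 (random ordering), E[R] = 2*n_A*n_B/(n_A+n_B) + 1 = 2*8*8/16 + 1 = 9.0000.
        Var[R] = 2*n_A*n_B*(2*n_A*n_B - n_A - n_B) / ((n_A+n_B)^2 * (n_A+n_B-1)) = 14336/3840 = 3.7333.
        SD[R] = 1.9322.
Step 4: Continuity-corrected z = (R - 0.5 - E[R]) / SD[R] = (10 - 0.5 - 9.0000) / 1.9322 = 0.2588.
Step 5: Two-sided p-value via normal approximation = 2*(1 - Phi(|z|)) = 0.795809.
Step 6: alpha = 0.05. fail to reject H0.

R = 10, z = 0.2588, p = 0.795809, fail to reject H0.


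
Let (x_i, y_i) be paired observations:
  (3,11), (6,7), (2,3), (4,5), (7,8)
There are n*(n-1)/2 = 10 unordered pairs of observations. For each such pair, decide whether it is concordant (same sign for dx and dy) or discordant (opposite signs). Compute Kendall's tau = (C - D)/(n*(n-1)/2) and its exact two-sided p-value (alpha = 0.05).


Step 1: Enumerate the 10 unordered pairs (i,j) with i<j and classify each by sign(x_j-x_i) * sign(y_j-y_i).
  (1,2):dx=+3,dy=-4->D; (1,3):dx=-1,dy=-8->C; (1,4):dx=+1,dy=-6->D; (1,5):dx=+4,dy=-3->D
  (2,3):dx=-4,dy=-4->C; (2,4):dx=-2,dy=-2->C; (2,5):dx=+1,dy=+1->C; (3,4):dx=+2,dy=+2->C
  (3,5):dx=+5,dy=+5->C; (4,5):dx=+3,dy=+3->C
Step 2: C = 7, D = 3, total pairs = 10.
Step 3: tau = (C - D)/(n(n-1)/2) = (7 - 3)/10 = 0.400000.
Step 4: Exact two-sided p-value (enumerate n! = 120 permutations of y under H0): p = 0.483333.
Step 5: alpha = 0.05. fail to reject H0.

tau_b = 0.4000 (C=7, D=3), p = 0.483333, fail to reject H0.


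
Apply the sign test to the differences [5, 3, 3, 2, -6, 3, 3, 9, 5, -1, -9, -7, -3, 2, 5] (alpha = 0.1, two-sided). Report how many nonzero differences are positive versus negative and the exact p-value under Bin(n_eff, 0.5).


Step 1: Discard zero differences. Original n = 15; n_eff = number of nonzero differences = 15.
Nonzero differences (with sign): +5, +3, +3, +2, -6, +3, +3, +9, +5, -1, -9, -7, -3, +2, +5
Step 2: Count signs: positive = 10, negative = 5.
Step 3: Under H0: P(positive) = 0.5, so the number of positives S ~ Bin(15, 0.5).
Step 4: Two-sided exact p-value = sum of Bin(15,0.5) probabilities at or below the observed probability = 0.301758.
Step 5: alpha = 0.1. fail to reject H0.

n_eff = 15, pos = 10, neg = 5, p = 0.301758, fail to reject H0.


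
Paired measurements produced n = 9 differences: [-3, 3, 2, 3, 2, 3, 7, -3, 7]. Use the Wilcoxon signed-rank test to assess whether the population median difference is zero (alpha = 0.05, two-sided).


Step 1: Drop any zero differences (none here) and take |d_i|.
|d| = [3, 3, 2, 3, 2, 3, 7, 3, 7]
Step 2: Midrank |d_i| (ties get averaged ranks).
ranks: |3|->5, |3|->5, |2|->1.5, |3|->5, |2|->1.5, |3|->5, |7|->8.5, |3|->5, |7|->8.5
Step 3: Attach original signs; sum ranks with positive sign and with negative sign.
W+ = 5 + 1.5 + 5 + 1.5 + 5 + 8.5 + 8.5 = 35
W- = 5 + 5 = 10
(Check: W+ + W- = 45 should equal n(n+1)/2 = 45.)
Step 4: Test statistic W = min(W+, W-) = 10.
Step 5: Ties in |d|, so use the tie-corrected normal approximation.
        E[W] = n(n+1)/4 = 9*10/4 = 22.5.
        Tie groups: |d|=2 (t=2), |d|=3 (t=5), |d|=7 (t=2); sum(t^3 - t) = 132.
        Var[W] = n(n+1)(2n+1)/24 - sum(t^3-t)/48 = 1710/24 - 132/48 = 68.5.
        z = (W - E[W]) / sqrt(Var[W]) = (10 - 22.5) / 8.2765 = -1.5103.
        Two-sided p = 2*Phi(z) = 0.130966.
Step 6: alpha = 0.05. fail to reject H0.

W+ = 35, W- = 10, W = min = 10, p = 0.130966, fail to reject H0.


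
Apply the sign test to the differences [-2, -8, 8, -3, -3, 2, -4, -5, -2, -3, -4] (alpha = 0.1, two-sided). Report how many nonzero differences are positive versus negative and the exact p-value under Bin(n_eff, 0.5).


Step 1: Discard zero differences. Original n = 11; n_eff = number of nonzero differences = 11.
Nonzero differences (with sign): -2, -8, +8, -3, -3, +2, -4, -5, -2, -3, -4
Step 2: Count signs: positive = 2, negative = 9.
Step 3: Under H0: P(positive) = 0.5, so the number of positives S ~ Bin(11, 0.5).
Step 4: Two-sided exact p-value = sum of Bin(11,0.5) probabilities at or below the observed probability = 0.065430.
Step 5: alpha = 0.1. reject H0.

n_eff = 11, pos = 2, neg = 9, p = 0.065430, reject H0.


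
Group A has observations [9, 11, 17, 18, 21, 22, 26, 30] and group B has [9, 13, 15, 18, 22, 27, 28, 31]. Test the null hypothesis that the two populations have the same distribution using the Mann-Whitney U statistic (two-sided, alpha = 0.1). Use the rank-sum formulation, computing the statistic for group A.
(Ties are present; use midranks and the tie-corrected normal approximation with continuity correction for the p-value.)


Step 1: Combine and sort all 16 observations; assign midranks.
sorted (value, group): (9,X), (9,Y), (11,X), (13,Y), (15,Y), (17,X), (18,X), (18,Y), (21,X), (22,X), (22,Y), (26,X), (27,Y), (28,Y), (30,X), (31,Y)
ranks: 9->1.5, 9->1.5, 11->3, 13->4, 15->5, 17->6, 18->7.5, 18->7.5, 21->9, 22->10.5, 22->10.5, 26->12, 27->13, 28->14, 30->15, 31->16
Step 2: Rank sum for X: R1 = 1.5 + 3 + 6 + 7.5 + 9 + 10.5 + 12 + 15 = 64.5.
Step 3: U_X = R1 - n1(n1+1)/2 = 64.5 - 8*9/2 = 64.5 - 36 = 28.5.
       U_Y = n1*n2 - U_X = 64 - 28.5 = 35.5.
Step 4: Ties are present, so use the tie-corrected normal approximation (with continuity correction) for the p-value.
Step 5: p-value = 0.752184; compare to alpha = 0.1. fail to reject H0.

U_X = 28.5, p = 0.752184, fail to reject H0 at alpha = 0.1.


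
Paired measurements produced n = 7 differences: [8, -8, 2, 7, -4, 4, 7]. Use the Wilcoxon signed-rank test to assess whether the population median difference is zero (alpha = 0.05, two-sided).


Step 1: Drop any zero differences (none here) and take |d_i|.
|d| = [8, 8, 2, 7, 4, 4, 7]
Step 2: Midrank |d_i| (ties get averaged ranks).
ranks: |8|->6.5, |8|->6.5, |2|->1, |7|->4.5, |4|->2.5, |4|->2.5, |7|->4.5
Step 3: Attach original signs; sum ranks with positive sign and with negative sign.
W+ = 6.5 + 1 + 4.5 + 2.5 + 4.5 = 19
W- = 6.5 + 2.5 = 9
(Check: W+ + W- = 28 should equal n(n+1)/2 = 28.)
Step 4: Test statistic W = min(W+, W-) = 9.
Step 5: Ties in |d|, so use the tie-corrected normal approximation.
        E[W] = n(n+1)/4 = 7*8/4 = 14.
        Tie groups: |d|=4 (t=2), |d|=7 (t=2), |d|=8 (t=2); sum(t^3 - t) = 18.
        Var[W] = n(n+1)(2n+1)/24 - sum(t^3-t)/48 = 840/24 - 18/48 = 34.625.
        z = (W - E[W]) / sqrt(Var[W]) = (9 - 14) / 5.8843 = -0.8497.
        Two-sided p = 2*Phi(z) = 0.395482.
Step 6: alpha = 0.05. fail to reject H0.

W+ = 19, W- = 9, W = min = 9, p = 0.395482, fail to reject H0.


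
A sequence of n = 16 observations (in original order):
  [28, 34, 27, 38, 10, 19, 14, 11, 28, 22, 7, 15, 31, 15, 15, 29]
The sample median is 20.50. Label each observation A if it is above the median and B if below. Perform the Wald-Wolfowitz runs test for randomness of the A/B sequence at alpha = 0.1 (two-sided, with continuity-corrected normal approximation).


Step 1: Compute median = 20.50; label A = above, B = below.
Labels in order: AAAABBBBAABBABBA  (n_A = 8, n_B = 8)
Step 2: Count runs R = 7.
Step 3: Under H0 (random ordering), E[R] = 2*n_A*n_B/(n_A+n_B) + 1 = 2*8*8/16 + 1 = 9.0000.
        Var[R] = 2*n_A*n_B*(2*n_A*n_B - n_A - n_B) / ((n_A+n_B)^2 * (n_A+n_B-1)) = 14336/3840 = 3.7333.
        SD[R] = 1.9322.
Step 4: Continuity-corrected z = (R + 0.5 - E[R]) / SD[R] = (7 + 0.5 - 9.0000) / 1.9322 = -0.7763.
Step 5: Two-sided p-value via normal approximation = 2*(1 - Phi(|z|)) = 0.437558.
Step 6: alpha = 0.1. fail to reject H0.

R = 7, z = -0.7763, p = 0.437558, fail to reject H0.


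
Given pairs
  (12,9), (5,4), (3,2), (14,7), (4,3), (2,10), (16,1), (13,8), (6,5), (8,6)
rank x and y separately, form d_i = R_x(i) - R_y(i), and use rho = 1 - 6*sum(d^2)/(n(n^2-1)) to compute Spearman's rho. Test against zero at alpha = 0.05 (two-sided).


Step 1: Rank x and y separately (midranks; no ties here).
rank(x): 12->7, 5->4, 3->2, 14->9, 4->3, 2->1, 16->10, 13->8, 6->5, 8->6
rank(y): 9->9, 4->4, 2->2, 7->7, 3->3, 10->10, 1->1, 8->8, 5->5, 6->6
Step 2: d_i = R_x(i) - R_y(i); compute d_i^2.
  (7-9)^2=4, (4-4)^2=0, (2-2)^2=0, (9-7)^2=4, (3-3)^2=0, (1-10)^2=81, (10-1)^2=81, (8-8)^2=0, (5-5)^2=0, (6-6)^2=0
sum(d^2) = 170.
Step 3: rho = 1 - 6*170 / (10*(10^2 - 1)) = 1 - 1020/990 = -0.030303.
Step 4: Under H0, t = rho * sqrt((n-2)/(1-rho^2)) = -0.0857 ~ t(8).
Step 5: Two-sided p-value from the t-distribution with 8 df = 0.933773.
Step 6: alpha = 0.05. fail to reject H0.

rho = -0.0303, p = 0.933773, fail to reject H0 at alpha = 0.05.


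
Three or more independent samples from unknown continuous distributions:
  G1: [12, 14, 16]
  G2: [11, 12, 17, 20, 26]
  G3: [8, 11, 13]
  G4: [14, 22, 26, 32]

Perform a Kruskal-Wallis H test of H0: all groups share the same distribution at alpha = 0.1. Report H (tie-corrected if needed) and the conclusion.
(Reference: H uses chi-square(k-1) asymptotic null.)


Step 1: Combine all N = 15 observations and assign midranks.
sorted (value, group, rank): (8,G3,1), (11,G2,2.5), (11,G3,2.5), (12,G1,4.5), (12,G2,4.5), (13,G3,6), (14,G1,7.5), (14,G4,7.5), (16,G1,9), (17,G2,10), (20,G2,11), (22,G4,12), (26,G2,13.5), (26,G4,13.5), (32,G4,15)
Step 2: Sum ranks within each group.
R_1 = 21 (n_1 = 3)
R_2 = 41.5 (n_2 = 5)
R_3 = 9.5 (n_3 = 3)
R_4 = 48 (n_4 = 4)
Step 3: H = 12/(N(N+1)) * sum(R_i^2/n_i) - 3(N+1)
     = 12/(15*16) * (21^2/3 + 41.5^2/5 + 9.5^2/3 + 48^2/4) - 3*16
     = 0.050000 * 1097.53 - 48
     = 6.876667.
Step 4: Ties present; correction factor C = 1 - 24/(15^3 - 15) = 0.992857. Corrected H = 6.876667 / 0.992857 = 6.926139.
Step 5: Under H0, H ~ chi^2(3); p-value = 0.074290.
Step 6: alpha = 0.1. reject H0.

H = 6.9261, df = 3, p = 0.074290, reject H0.


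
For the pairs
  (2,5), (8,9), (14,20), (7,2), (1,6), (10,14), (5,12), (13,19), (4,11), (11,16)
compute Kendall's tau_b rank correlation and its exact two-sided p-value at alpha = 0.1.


Step 1: Enumerate the 45 unordered pairs (i,j) with i<j and classify each by sign(x_j-x_i) * sign(y_j-y_i).
  (1,2):dx=+6,dy=+4->C; (1,3):dx=+12,dy=+15->C; (1,4):dx=+5,dy=-3->D; (1,5):dx=-1,dy=+1->D
  (1,6):dx=+8,dy=+9->C; (1,7):dx=+3,dy=+7->C; (1,8):dx=+11,dy=+14->C; (1,9):dx=+2,dy=+6->C
  (1,10):dx=+9,dy=+11->C; (2,3):dx=+6,dy=+11->C; (2,4):dx=-1,dy=-7->C; (2,5):dx=-7,dy=-3->C
  (2,6):dx=+2,dy=+5->C; (2,7):dx=-3,dy=+3->D; (2,8):dx=+5,dy=+10->C; (2,9):dx=-4,dy=+2->D
  (2,10):dx=+3,dy=+7->C; (3,4):dx=-7,dy=-18->C; (3,5):dx=-13,dy=-14->C; (3,6):dx=-4,dy=-6->C
  (3,7):dx=-9,dy=-8->C; (3,8):dx=-1,dy=-1->C; (3,9):dx=-10,dy=-9->C; (3,10):dx=-3,dy=-4->C
  (4,5):dx=-6,dy=+4->D; (4,6):dx=+3,dy=+12->C; (4,7):dx=-2,dy=+10->D; (4,8):dx=+6,dy=+17->C
  (4,9):dx=-3,dy=+9->D; (4,10):dx=+4,dy=+14->C; (5,6):dx=+9,dy=+8->C; (5,7):dx=+4,dy=+6->C
  (5,8):dx=+12,dy=+13->C; (5,9):dx=+3,dy=+5->C; (5,10):dx=+10,dy=+10->C; (6,7):dx=-5,dy=-2->C
  (6,8):dx=+3,dy=+5->C; (6,9):dx=-6,dy=-3->C; (6,10):dx=+1,dy=+2->C; (7,8):dx=+8,dy=+7->C
  (7,9):dx=-1,dy=-1->C; (7,10):dx=+6,dy=+4->C; (8,9):dx=-9,dy=-8->C; (8,10):dx=-2,dy=-3->C
  (9,10):dx=+7,dy=+5->C
Step 2: C = 38, D = 7, total pairs = 45.
Step 3: tau = (C - D)/(n(n-1)/2) = (38 - 7)/45 = 0.688889.
Step 4: Exact two-sided p-value (enumerate n! = 3628800 permutations of y under H0): p = 0.004687.
Step 5: alpha = 0.1. reject H0.

tau_b = 0.6889 (C=38, D=7), p = 0.004687, reject H0.


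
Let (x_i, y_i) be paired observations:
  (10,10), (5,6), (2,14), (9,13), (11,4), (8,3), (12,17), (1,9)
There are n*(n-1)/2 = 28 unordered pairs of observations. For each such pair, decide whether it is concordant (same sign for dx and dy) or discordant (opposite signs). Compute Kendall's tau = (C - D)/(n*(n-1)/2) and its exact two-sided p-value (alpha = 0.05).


Step 1: Enumerate the 28 unordered pairs (i,j) with i<j and classify each by sign(x_j-x_i) * sign(y_j-y_i).
  (1,2):dx=-5,dy=-4->C; (1,3):dx=-8,dy=+4->D; (1,4):dx=-1,dy=+3->D; (1,5):dx=+1,dy=-6->D
  (1,6):dx=-2,dy=-7->C; (1,7):dx=+2,dy=+7->C; (1,8):dx=-9,dy=-1->C; (2,3):dx=-3,dy=+8->D
  (2,4):dx=+4,dy=+7->C; (2,5):dx=+6,dy=-2->D; (2,6):dx=+3,dy=-3->D; (2,7):dx=+7,dy=+11->C
  (2,8):dx=-4,dy=+3->D; (3,4):dx=+7,dy=-1->D; (3,5):dx=+9,dy=-10->D; (3,6):dx=+6,dy=-11->D
  (3,7):dx=+10,dy=+3->C; (3,8):dx=-1,dy=-5->C; (4,5):dx=+2,dy=-9->D; (4,6):dx=-1,dy=-10->C
  (4,7):dx=+3,dy=+4->C; (4,8):dx=-8,dy=-4->C; (5,6):dx=-3,dy=-1->C; (5,7):dx=+1,dy=+13->C
  (5,8):dx=-10,dy=+5->D; (6,7):dx=+4,dy=+14->C; (6,8):dx=-7,dy=+6->D; (7,8):dx=-11,dy=-8->C
Step 2: C = 15, D = 13, total pairs = 28.
Step 3: tau = (C - D)/(n(n-1)/2) = (15 - 13)/28 = 0.071429.
Step 4: Exact two-sided p-value (enumerate n! = 40320 permutations of y under H0): p = 0.904861.
Step 5: alpha = 0.05. fail to reject H0.

tau_b = 0.0714 (C=15, D=13), p = 0.904861, fail to reject H0.


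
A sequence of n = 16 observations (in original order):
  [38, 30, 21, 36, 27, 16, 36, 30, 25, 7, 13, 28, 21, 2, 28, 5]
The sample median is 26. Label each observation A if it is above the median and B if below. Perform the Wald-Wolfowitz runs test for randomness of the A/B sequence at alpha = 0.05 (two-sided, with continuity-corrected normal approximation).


Step 1: Compute median = 26; label A = above, B = below.
Labels in order: AABAABAABBBABBAB  (n_A = 8, n_B = 8)
Step 2: Count runs R = 10.
Step 3: Under H0 (random ordering), E[R] = 2*n_A*n_B/(n_A+n_B) + 1 = 2*8*8/16 + 1 = 9.0000.
        Var[R] = 2*n_A*n_B*(2*n_A*n_B - n_A - n_B) / ((n_A+n_B)^2 * (n_A+n_B-1)) = 14336/3840 = 3.7333.
        SD[R] = 1.9322.
Step 4: Continuity-corrected z = (R - 0.5 - E[R]) / SD[R] = (10 - 0.5 - 9.0000) / 1.9322 = 0.2588.
Step 5: Two-sided p-value via normal approximation = 2*(1 - Phi(|z|)) = 0.795809.
Step 6: alpha = 0.05. fail to reject H0.

R = 10, z = 0.2588, p = 0.795809, fail to reject H0.


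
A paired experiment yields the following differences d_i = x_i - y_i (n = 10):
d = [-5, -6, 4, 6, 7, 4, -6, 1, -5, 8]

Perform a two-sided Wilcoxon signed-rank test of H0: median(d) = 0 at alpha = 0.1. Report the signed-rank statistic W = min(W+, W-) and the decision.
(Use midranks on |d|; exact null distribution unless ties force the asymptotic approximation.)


Step 1: Drop any zero differences (none here) and take |d_i|.
|d| = [5, 6, 4, 6, 7, 4, 6, 1, 5, 8]
Step 2: Midrank |d_i| (ties get averaged ranks).
ranks: |5|->4.5, |6|->7, |4|->2.5, |6|->7, |7|->9, |4|->2.5, |6|->7, |1|->1, |5|->4.5, |8|->10
Step 3: Attach original signs; sum ranks with positive sign and with negative sign.
W+ = 2.5 + 7 + 9 + 2.5 + 1 + 10 = 32
W- = 4.5 + 7 + 7 + 4.5 = 23
(Check: W+ + W- = 55 should equal n(n+1)/2 = 55.)
Step 4: Test statistic W = min(W+, W-) = 23.
Step 5: Ties in |d|, so use the tie-corrected normal approximation.
        E[W] = n(n+1)/4 = 10*11/4 = 27.5.
        Tie groups: |d|=4 (t=2), |d|=5 (t=2), |d|=6 (t=3); sum(t^3 - t) = 36.
        Var[W] = n(n+1)(2n+1)/24 - sum(t^3-t)/48 = 2310/24 - 36/48 = 95.5.
        z = (W - E[W]) / sqrt(Var[W]) = (23 - 27.5) / 9.7724 = -0.4605.
        Two-sided p = 2*Phi(z) = 0.645172.
Step 6: alpha = 0.1. fail to reject H0.

W+ = 32, W- = 23, W = min = 23, p = 0.645172, fail to reject H0.
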